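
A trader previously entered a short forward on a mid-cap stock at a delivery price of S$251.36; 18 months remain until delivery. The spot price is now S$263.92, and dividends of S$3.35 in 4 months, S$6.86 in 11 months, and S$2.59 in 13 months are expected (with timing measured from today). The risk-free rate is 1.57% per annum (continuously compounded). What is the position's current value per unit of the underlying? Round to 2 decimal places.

PV(remaining dividends) I = 3.35·e^(−0.0157·4/12) + 6.86·e^(−0.0157·11/12) + 2.59·e^(−0.0157·13/12) = 12.6408
Current forward F = (S − I)·e^(rT) = (263.92 − 12.6408)·e^(0.0157·18/12) = 251.2792 × 1.023829 = 257.2669
Value (long) = (F − K)·e^(−rT) = (257.2669 − 251.36) × 0.976725 = 5.7694
Short position value = −(long value) = -S$5.77

-S$5.77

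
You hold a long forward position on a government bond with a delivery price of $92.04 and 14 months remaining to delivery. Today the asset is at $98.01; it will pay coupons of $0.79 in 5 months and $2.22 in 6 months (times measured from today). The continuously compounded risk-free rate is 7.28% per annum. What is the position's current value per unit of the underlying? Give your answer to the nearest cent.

PV(remaining coupons) I = 0.79·e^(−0.0728·5/12) + 2.22·e^(−0.0728·6/12) = 2.9070
Current forward F = (S − I)·e^(rT) = (98.01 − 2.9070)·e^(0.0728·14/12) = 95.1030 × 1.088644 = 103.5333
Value (long) = (F − K)·e^(−rT) = (103.5333 − 92.04) × 0.918574 = 10.5574
Value = $10.56

$10.56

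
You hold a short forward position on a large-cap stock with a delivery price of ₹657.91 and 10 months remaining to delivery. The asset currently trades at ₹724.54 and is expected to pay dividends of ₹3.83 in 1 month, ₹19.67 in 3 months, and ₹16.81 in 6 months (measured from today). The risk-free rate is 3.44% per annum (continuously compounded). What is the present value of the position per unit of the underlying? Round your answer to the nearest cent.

PV(remaining dividends) I = 3.83·e^(−0.0344·1/12) + 19.67·e^(−0.0344·3/12) + 16.81·e^(−0.0344·6/12) = 39.8439
Current forward F = (S − I)·e^(rT) = (724.54 − 39.8439)·e^(0.0344·10/12) = 684.6961 × 1.029082 = 704.6084
Value (long) = (F − K)·e^(−rT) = (704.6084 − 657.91) × 0.971740 = 45.3787
Short position value = −(long value) = -₹45.38

-₹45.38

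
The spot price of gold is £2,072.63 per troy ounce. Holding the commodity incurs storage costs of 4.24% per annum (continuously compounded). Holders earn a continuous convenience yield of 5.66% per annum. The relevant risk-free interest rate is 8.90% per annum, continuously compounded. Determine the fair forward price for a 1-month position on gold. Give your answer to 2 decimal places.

£2,085.59 per troy ounce

Net carry = r + u − y = 0.0890 + 0.0424 − 0.0566 = 0.0748
F = S·e^((r+u−y)T) = 2072.63 · e^(0.0748 × 1/12) = 2072.63 · e^0.00623333
= 2072.63 × 1.00625280 = £2,085.59 per troy ounce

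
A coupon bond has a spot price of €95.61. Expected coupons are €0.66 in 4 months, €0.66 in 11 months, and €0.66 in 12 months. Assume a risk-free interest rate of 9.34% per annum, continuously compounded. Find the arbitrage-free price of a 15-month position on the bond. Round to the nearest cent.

PV(coupons) I = 0.66·e^(−0.0934·4/12) + 0.66·e^(−0.0934·11/12) + 0.66·e^(−0.0934·12/12)
I = 0.6398 + 0.6058 + 0.6011 = 1.8467
F = (S − I)·e^(rT) = (95.61 − 1.8467) · e^(0.0934·15/12)
= 93.7633 · e^0.116750 = 93.7633 × 1.123838 = €105.37

€105.37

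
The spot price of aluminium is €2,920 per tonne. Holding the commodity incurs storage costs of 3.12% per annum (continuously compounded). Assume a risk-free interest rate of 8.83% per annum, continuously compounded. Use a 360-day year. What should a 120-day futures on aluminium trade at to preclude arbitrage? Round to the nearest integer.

€3,039 per tonne

Net carry = r + u − y = 0.0883 + 0.0312 − 0.0000 = 0.1195
F = S·e^((r+u−y)T) = 2920 · e^(0.1195 × 120/360) = 2920 · e^0.039833
= 2920 × 1.040637 = €3,039 per tonne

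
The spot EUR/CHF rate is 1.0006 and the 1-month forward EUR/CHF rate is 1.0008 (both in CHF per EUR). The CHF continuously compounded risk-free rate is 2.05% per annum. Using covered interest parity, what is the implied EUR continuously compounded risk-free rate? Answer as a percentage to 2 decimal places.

1.81%

F = S·e^((r_CHF − r_EUR)T) ⇒ r_EUR = r_CHF − ln(F/S)/T
ln(1.0008/1.0006) = 0.000200; /(1/12) = 0.002400
r_EUR = 0.0205 − 0.002400 = 0.018100
r_EUR = 1.81%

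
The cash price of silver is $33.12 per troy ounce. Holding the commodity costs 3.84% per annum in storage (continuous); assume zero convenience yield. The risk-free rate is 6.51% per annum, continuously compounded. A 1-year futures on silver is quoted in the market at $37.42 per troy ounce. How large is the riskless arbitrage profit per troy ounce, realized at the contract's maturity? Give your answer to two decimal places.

$0.69 per troy ounce

Fair futures: F* = S·e^(carry·T), with carry = (r + u) = 0.0651 + 0.0384 = 0.1035
F* = 33.12 · e^(0.1035 × 1) = 33.12 · e^0.103500 = 33.12 × 1.109046 = $36.7316
Market $37.42 > fair $36.7316: forward overpriced → cash-and-carry (buy spot, short the forward).
At maturity, profit = |F_mkt − F*| = |37.42 − 36.7316| = $0.69 per troy ounce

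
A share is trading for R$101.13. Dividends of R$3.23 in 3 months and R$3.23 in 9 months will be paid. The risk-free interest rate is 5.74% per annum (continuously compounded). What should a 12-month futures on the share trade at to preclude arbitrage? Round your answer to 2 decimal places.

R$100.46

PV(dividends) I = 3.23·e^(−0.0574·3/12) + 3.23·e^(−0.0574·9/12)
I = 3.1840 + 3.0939 = 6.2779
F = (S − I)·e^(rT) = (101.13 − 6.2779) · e^(0.0574·12/12)
= 94.8521 · e^0.057400 = 94.8521 × 1.059079 = R$100.46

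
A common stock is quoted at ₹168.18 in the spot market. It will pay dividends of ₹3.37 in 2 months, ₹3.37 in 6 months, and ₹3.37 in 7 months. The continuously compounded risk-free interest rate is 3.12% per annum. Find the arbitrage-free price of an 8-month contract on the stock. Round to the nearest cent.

PV(dividends) I = 3.37·e^(−0.0312·2/12) + 3.37·e^(−0.0312·6/12) + 3.37·e^(−0.0312·7/12)
I = 3.3525 + 3.3178 + 3.3092 = 9.9795
F = (S − I)·e^(rT) = (168.18 − 9.9795) · e^(0.0312·8/12)
= 158.2005 · e^0.020800 = 158.2005 × 1.021018 = ₹161.53

₹161.53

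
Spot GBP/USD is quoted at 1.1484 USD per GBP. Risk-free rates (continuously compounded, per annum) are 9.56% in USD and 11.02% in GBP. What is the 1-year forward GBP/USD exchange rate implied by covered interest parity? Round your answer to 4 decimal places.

1.1318

F = S·e^((r_USD − r_GBP)T) = 1.1484 · e^((0.0956 − 0.1102) × 1)
= 1.1484 · e^-0.014600 = 1.1484 × 0.985506
F = 1.1318 USD per GBP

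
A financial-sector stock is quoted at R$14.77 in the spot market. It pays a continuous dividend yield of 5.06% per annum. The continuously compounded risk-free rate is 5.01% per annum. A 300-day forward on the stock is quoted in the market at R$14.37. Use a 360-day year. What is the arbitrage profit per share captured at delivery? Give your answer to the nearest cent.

Fair forward: F* = S·e^(carry·T), with carry = (r − q) = 0.0501 − 0.0506 = -0.0005
F* = 14.77 · e^(-0.0005 × 300/360) = 14.77 · e^-0.000417 = 14.77 × 0.999583 = R$14.7638
Market R$14.37 < fair R$14.7638: forward underpriced → reverse cash-and-carry (short spot, go long the forward).
At maturity, profit = |F_mkt − F*| = |14.37 − 14.7638| = R$0.39 per share

R$0.39 per share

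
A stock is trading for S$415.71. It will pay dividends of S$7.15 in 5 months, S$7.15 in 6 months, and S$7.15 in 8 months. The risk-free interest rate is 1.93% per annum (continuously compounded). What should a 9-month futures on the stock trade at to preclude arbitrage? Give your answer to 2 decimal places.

S$400.23

PV(dividends) I = 7.15·e^(−0.0193·5/12) + 7.15·e^(−0.0193·6/12) + 7.15·e^(−0.0193·8/12)
I = 7.0927 + 7.0813 + 7.0586 = 21.2326
F = (S − I)·e^(rT) = (415.71 − 21.2326) · e^(0.0193·9/12)
= 394.4774 · e^0.014475 = 394.4774 × 1.014580 = S$400.23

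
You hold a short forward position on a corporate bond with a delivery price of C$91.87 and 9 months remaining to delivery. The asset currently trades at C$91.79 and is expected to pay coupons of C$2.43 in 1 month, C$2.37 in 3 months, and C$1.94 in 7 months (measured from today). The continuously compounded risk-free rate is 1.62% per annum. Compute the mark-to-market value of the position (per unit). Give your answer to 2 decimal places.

C$5.68

PV(remaining coupons) I = 2.43·e^(−0.0162·1/12) + 2.37·e^(−0.0162·3/12) + 1.94·e^(−0.0162·7/12) = 6.7089
Current forward F = (S − I)·e^(rT) = (91.79 − 6.7089)·e^(0.0162·9/12) = 85.0811 × 1.012224 = 86.1211
Value (long) = (F − K)·e^(−rT) = (86.1211 − 91.87) × 0.987924 = -5.6795
Short position value = −(long value) = C$5.68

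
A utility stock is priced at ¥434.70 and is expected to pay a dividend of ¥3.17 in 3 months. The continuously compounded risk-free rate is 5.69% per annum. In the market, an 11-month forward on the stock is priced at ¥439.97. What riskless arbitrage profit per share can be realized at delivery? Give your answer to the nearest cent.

¥14.71 per share

PV(dividends) I = 3.17·e^(−0.0569·3/12) = 3.1252
Fair forward F* = (S − I)·e^(rT) = (434.70 − 3.1252)·e^0.052158 = 431.5748 × 1.053542 = 454.6822
Market ¥439.97 < fair 454.6822: forward underpriced → reverse cash-and-carry (short the stock, invest proceeds at r, pay the dividends, go long the forward).
Profit at T = |F_mkt − F*| = |439.97 − 454.6822| = ¥14.71 per share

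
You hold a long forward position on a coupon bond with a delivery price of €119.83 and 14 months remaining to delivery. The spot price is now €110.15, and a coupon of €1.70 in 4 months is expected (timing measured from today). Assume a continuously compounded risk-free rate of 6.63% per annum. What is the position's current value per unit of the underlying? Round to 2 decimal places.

PV(remaining coupons) I = 1.70·e^(−0.0663·4/12) = 1.6628
Current forward F = (S − I)·e^(rT) = (110.15 − 1.6628)·e^(0.0663·14/12) = 108.4872 × 1.080420 = 117.2117
Value (long) = (F − K)·e^(−rT) = (117.2117 − 119.83) × 0.925566 = -2.4234
Value = -€2.42

-€2.42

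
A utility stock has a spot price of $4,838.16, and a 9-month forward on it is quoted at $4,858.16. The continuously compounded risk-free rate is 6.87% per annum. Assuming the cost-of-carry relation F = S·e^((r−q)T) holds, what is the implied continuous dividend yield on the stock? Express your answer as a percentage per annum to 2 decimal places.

From F = S·e^((r−q)T): (r − q) = ln(F/S)/T
ln(4858.16/4838.16) = ln(1.004134) = 0.004125
(r − q) = 0.004125 / (9/12) = 0.005500
q = r − ln(F/S)/T = 0.0687 − 0.005500 = 0.063200
q = 6.32%

6.32%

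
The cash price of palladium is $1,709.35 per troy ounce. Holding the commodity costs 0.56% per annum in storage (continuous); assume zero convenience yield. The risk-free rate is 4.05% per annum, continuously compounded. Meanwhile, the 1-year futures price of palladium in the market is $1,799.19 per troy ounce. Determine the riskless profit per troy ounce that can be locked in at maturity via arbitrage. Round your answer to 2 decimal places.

$9.19 per troy ounce

Fair futures: F* = S·e^(carry·T), with carry = (r + u) = 0.0405 + 0.0056 = 0.0461
F* = 1709.35 · e^(0.0461 × 1) = 1709.35 · e^0.04610000 = 1709.35 × 1.04717912 = $1789.9956
Market $1799.19 > fair $1789.9956: forward overpriced → cash-and-carry (buy spot, short the forward).
At maturity, profit = |F_mkt − F*| = |1799.19 − 1789.9956| = $9.19 per troy ounce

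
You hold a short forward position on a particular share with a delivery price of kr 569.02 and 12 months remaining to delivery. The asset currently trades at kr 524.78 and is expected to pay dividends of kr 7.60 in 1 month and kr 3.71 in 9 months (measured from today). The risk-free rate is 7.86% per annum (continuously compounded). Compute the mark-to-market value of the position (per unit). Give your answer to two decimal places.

PV(remaining dividends) I = 7.60·e^(−0.0786·1/12) + 3.71·e^(−0.0786·9/12) = 11.0480
Current forward F = (S − I)·e^(rT) = (524.78 − 11.0480)·e^(0.0786·12/12) = 513.7320 × 1.081772 = 555.7409
Value (long) = (F − K)·e^(−rT) = (555.7409 − 569.02) × 0.924410 = -12.2753
Short position value = −(long value) = kr 12.28

kr 12.28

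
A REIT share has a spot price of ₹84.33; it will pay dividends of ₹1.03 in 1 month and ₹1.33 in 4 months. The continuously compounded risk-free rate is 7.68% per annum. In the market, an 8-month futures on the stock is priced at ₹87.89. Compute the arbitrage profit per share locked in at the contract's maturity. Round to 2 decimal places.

₹1.57 per share

PV(dividends) I = 1.03·e^(−0.0768·1/12) + 1.33·e^(−0.0768·4/12) = 2.3198
Fair futures F* = (S − I)·e^(rT) = (84.33 − 2.3198)·e^0.051200 = 82.0102 × 1.052533 = 86.3184
Market ₹87.89 > fair 86.3184: forward overpriced → cash-and-carry (borrow at r, buy the stock and collect the dividends, short the forward).
Profit at T = |F_mkt − F*| = |87.89 − 86.3184| = ₹1.57 per share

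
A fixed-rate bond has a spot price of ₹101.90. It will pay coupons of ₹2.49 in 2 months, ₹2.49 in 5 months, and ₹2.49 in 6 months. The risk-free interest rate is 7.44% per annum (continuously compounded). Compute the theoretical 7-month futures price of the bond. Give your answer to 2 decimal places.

PV(coupons) I = 2.49·e^(−0.0744·2/12) + 2.49·e^(−0.0744·5/12) + 2.49·e^(−0.0744·6/12)
I = 2.4593 + 2.4140 + 2.3991 = 7.2724
F = (S − I)·e^(rT) = (101.90 − 7.2724) · e^(0.0744·7/12)
= 94.6276 · e^0.043400 = 94.6276 × 1.044356 = ₹98.82

₹98.82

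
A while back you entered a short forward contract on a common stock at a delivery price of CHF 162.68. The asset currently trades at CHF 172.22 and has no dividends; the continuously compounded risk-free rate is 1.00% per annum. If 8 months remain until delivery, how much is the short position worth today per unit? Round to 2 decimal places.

Current fair forward for the remaining 8 months: F = S·e^(r·T), r = 0.0100
F = 172.22 · e^(0.0100 × 8/12) = 172.22 × 1.006689 = 173.3720
Value of long forward = (F − K)·e^(−rT) = (173.3720 − 162.68) · e^(−0.0100·8/12)
= 10.6920 × 0.993356 = 10.62
Short position value = −(long value) = -CHF 10.62

-CHF 10.62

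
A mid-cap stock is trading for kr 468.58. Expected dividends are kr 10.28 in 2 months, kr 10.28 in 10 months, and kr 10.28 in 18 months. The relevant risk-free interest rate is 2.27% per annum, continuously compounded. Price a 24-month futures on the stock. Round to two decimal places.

PV(dividends) I = 10.28·e^(−0.0227·2/12) + 10.28·e^(−0.0227·10/12) + 10.28·e^(−0.0227·18/12)
I = 10.2412 + 10.0874 + 9.9359 = 30.2645
F = (S − I)·e^(rT) = (468.58 − 30.2645) · e^(0.0227·24/12)
= 438.3155 · e^0.045400 = 438.3155 × 1.046446 = kr 458.67

kr 458.67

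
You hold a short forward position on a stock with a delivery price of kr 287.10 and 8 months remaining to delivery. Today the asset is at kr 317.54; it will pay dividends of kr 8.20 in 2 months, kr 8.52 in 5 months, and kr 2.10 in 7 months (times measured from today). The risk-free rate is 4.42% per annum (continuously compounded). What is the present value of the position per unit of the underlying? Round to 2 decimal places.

-kr 20.23

PV(remaining dividends) I = 8.20·e^(−0.0442·2/12) + 8.52·e^(−0.0442·5/12) + 2.10·e^(−0.0442·7/12) = 18.5509
Current forward F = (S − I)·e^(rT) = (317.54 − 18.5509)·e^(0.0442·8/12) = 298.9891 × 1.029905 = 307.9304
Value (long) = (F − K)·e^(−rT) = (307.9304 − 287.10) × 0.970963 = 20.2255
Short position value = −(long value) = -kr 20.23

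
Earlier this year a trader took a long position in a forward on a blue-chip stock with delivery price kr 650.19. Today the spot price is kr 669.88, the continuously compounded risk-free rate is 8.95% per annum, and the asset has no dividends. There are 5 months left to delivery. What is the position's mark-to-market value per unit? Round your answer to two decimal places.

Current fair forward for the remaining 5 months: F = S·e^(r·T), r = 0.0895
F = 669.88 · e^(0.0895 × 5/12) = 669.88 × 1.037996 = 695.3328
Value of long forward = (F − K)·e^(−rT) = (695.3328 − 650.19) · e^(−0.0895·5/12)
= 45.1428 × 0.963395 = 43.49

kr 43.49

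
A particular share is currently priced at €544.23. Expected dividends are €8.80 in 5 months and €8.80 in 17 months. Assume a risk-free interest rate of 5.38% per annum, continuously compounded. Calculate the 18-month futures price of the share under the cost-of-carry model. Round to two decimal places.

PV(dividends) I = 8.80·e^(−0.0538·5/12) + 8.80·e^(−0.0538·17/12)
I = 8.6049 + 8.1542 = 16.7591
F = (S − I)·e^(rT) = (544.23 − 16.7591) · e^(0.0538·18/12)
= 527.4709 · e^0.080700 = 527.4709 × 1.084046 = €571.80

€571.80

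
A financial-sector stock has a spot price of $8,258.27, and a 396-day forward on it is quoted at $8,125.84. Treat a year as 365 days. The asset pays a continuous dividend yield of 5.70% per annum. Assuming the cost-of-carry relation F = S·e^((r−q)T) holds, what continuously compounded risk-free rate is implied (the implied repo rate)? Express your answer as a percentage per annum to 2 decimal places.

From F = S·e^((r−q)T): (r − q) = ln(F/S)/T
ln(8125.84/8258.27) = ln(0.983964) = -0.016166
(r − q) = -0.016166 / (396/365) = -0.014900
r = ln(F/S)/T + q = -0.014900 + 0.0570 = 0.042100
r = 4.21%

4.21%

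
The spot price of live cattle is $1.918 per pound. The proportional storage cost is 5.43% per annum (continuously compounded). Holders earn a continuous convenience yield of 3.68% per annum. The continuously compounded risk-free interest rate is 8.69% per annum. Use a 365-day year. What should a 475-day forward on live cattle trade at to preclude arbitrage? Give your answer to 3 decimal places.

Net carry = r + u − y = 0.0869 + 0.0543 − 0.0368 = 0.1044
F = S·e^((r+u−y)T) = 1.918 · e^(0.1044 × 475/365) = 1.918 · e^0.135863
= 1.918 × 1.145525 = $2.197 per pound

$2.197 per pound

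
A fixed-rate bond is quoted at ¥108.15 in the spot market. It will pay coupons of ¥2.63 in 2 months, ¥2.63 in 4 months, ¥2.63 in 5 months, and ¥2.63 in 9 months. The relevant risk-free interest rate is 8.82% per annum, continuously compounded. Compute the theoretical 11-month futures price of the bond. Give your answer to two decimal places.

¥106.26

PV(coupons) I = 2.63·e^(−0.0882·2/12) + 2.63·e^(−0.0882·4/12) + 2.63·e^(−0.0882·5/12) + 2.63·e^(−0.0882·9/12)
I = 2.5916 + 2.5538 + 2.5351 + 2.4617 = 10.1422
F = (S − I)·e^(rT) = (108.15 − 10.1422) · e^(0.0882·11/12)
= 98.0078 · e^0.080850 = 98.0078 × 1.084208 = ¥106.26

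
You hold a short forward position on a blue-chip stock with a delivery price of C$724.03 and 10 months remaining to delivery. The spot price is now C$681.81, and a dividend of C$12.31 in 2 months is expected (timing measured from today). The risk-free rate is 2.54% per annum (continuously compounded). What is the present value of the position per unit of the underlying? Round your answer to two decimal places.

PV(remaining dividends) I = 12.31·e^(−0.0254·2/12) = 12.2580
Current forward F = (S − I)·e^(rT) = (681.81 − 12.2580)·e^(0.0254·10/12) = 669.5520 × 1.021392 = 683.8751
Value (long) = (F − K)·e^(−rT) = (683.8751 − 724.03) × 0.979056 = -39.3139
Short position value = −(long value) = C$39.31

C$39.31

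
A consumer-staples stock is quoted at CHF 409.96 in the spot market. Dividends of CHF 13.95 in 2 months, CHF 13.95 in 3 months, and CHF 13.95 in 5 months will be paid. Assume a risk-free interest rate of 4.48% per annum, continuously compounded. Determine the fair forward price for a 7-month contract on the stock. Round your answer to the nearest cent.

CHF 378.39

PV(dividends) I = 13.95·e^(−0.0448·2/12) + 13.95·e^(−0.0448·3/12) + 13.95·e^(−0.0448·5/12)
I = 13.8462 + 13.7946 + 13.6920 = 41.3328
F = (S − I)·e^(rT) = (409.96 − 41.3328) · e^(0.0448·7/12)
= 368.6272 · e^0.026133 = 368.6272 × 1.026477 = CHF 378.39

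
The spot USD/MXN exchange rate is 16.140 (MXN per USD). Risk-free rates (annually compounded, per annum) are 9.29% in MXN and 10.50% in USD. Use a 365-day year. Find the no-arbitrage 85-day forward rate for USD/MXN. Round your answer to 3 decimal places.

16.099

By covered interest parity, F = S · (1+r_MXN)^T / (1+r_USD)^T
= 16.140 × 1.020903 / 1.023524 = 16.140 × 0.997439
F = 16.099 MXN per USD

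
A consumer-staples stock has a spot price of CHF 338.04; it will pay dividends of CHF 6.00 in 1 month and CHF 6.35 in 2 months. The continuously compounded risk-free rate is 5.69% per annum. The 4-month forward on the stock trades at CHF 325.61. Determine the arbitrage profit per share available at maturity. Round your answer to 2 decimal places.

CHF 6.41 per share

PV(dividends) I = 6.00·e^(−0.0569·1/12) + 6.35·e^(−0.0569·2/12) = 12.2617
Fair forward F* = (S − I)·e^(rT) = (338.04 − 12.2617)·e^0.018967 = 325.7783 × 1.019148 = 332.0163
Market CHF 325.61 < fair 332.0163: forward underpriced → reverse cash-and-carry (short the stock, invest proceeds at r, pay the dividends, go long the forward).
Profit at T = |F_mkt − F*| = |325.61 − 332.0163| = CHF 6.41 per share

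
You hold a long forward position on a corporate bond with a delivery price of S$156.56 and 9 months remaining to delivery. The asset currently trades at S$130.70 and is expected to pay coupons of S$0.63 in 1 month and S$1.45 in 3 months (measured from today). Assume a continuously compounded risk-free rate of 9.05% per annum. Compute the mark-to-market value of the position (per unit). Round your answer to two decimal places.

PV(remaining coupons) I = 0.63·e^(−0.0905·1/12) + 1.45·e^(−0.0905·3/12) = 2.0428
Current forward F = (S − I)·e^(rT) = (130.70 − 2.0428)·e^(0.0905·9/12) = 128.6572 × 1.070232 = 137.6931
Value (long) = (F − K)·e^(−rT) = (137.6931 − 156.56) × 0.934377 = -17.6288
Value = -S$17.63

-S$17.63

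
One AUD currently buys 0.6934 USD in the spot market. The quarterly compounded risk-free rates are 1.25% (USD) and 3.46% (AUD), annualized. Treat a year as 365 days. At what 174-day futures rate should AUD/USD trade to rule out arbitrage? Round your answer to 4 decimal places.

By covered interest parity, F = S · (1+r_USD/4)^(4T) / (1+r_AUD/4)^(4T)
= 0.6934 × 1.005967 / 1.016559 = 0.6934 × 0.989581
F = 0.6862 USD per AUD

0.6862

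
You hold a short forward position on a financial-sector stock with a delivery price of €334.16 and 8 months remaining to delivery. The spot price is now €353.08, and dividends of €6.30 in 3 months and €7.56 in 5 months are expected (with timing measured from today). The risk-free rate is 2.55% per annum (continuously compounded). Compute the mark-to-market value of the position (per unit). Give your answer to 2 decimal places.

-€10.81

PV(remaining dividends) I = 6.30·e^(−0.0255·3/12) + 7.56·e^(−0.0255·5/12) = 13.7401
Current forward F = (S − I)·e^(rT) = (353.08 − 13.7401)·e^(0.0255·8/12) = 339.3399 × 1.017145 = 345.1579
Value (long) = (F − K)·e^(−rT) = (345.1579 − 334.16) × 0.983144 = 10.8125
Short position value = −(long value) = -€10.81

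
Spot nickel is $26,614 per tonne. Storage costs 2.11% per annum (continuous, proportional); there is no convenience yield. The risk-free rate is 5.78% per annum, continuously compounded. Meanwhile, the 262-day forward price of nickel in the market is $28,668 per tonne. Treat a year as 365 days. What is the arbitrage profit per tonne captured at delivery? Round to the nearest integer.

Fair forward: F* = S·e^(carry·T), with carry = (r + u) = 0.0578 + 0.0211 = 0.0789
F* = 26614 · e^(0.0789 × 262/365) = 26614 · e^0.056635 = 26614 × 1.058269 = $28164.7712
Market $28668 > fair $28164.7712: forward overpriced → cash-and-carry (buy spot, short the forward).
At maturity, profit = |F_mkt − F*| = |28668 − 28164.7712| = $503 per tonne

$503 per tonne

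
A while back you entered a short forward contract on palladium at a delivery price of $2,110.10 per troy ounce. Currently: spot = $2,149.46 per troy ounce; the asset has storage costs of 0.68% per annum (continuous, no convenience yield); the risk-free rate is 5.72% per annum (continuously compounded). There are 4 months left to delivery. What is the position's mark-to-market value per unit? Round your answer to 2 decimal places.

Current fair forward for the remaining 4 months: F = S·e^((r + u)·T), (r + u) = 0.0572 + 0.0068 = 0.0640
F = 2149.46 · e^(0.0640 × 4/12) = 2149.46 × 1.02156252 = 2195.8078
Value of long forward = (F − K)·e^(−rT) = (2195.8078 − 2110.10) · e^(−0.0572·4/12)
= 85.7078 × 0.98111395 = 84.09
Short position value = −(long value) = -$84.09

-$84.09 per troy ounce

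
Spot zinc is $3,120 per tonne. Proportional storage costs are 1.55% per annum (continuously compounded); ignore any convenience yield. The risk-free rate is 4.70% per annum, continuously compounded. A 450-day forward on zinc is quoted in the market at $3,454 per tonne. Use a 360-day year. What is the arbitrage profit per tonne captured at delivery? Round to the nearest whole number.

$80 per tonne

Fair forward: F* = S·e^(carry·T), with carry = (r + u) = 0.0470 + 0.0155 = 0.0625
F* = 3120 · e^(0.0625 × 450/360) = 3120 · e^0.078125 = 3120 × 1.081258 = $3373.5250
Market $3454 > fair $3373.5250: forward overpriced → cash-and-carry (buy spot, short the forward).
At maturity, profit = |F_mkt − F*| = |3454 − 3373.5250| = $80 per tonne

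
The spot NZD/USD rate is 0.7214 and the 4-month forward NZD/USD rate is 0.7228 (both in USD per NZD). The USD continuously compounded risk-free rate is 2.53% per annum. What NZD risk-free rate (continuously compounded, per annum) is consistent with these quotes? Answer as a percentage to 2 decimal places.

1.95%

F = S·e^((r_USD − r_NZD)T) ⇒ r_NZD = r_USD − ln(F/S)/T
ln(0.7228/0.7214) = 0.001939; /(4/12) = 0.005817
r_NZD = 0.0253 − 0.005817 = 0.019483
r_NZD = 1.95%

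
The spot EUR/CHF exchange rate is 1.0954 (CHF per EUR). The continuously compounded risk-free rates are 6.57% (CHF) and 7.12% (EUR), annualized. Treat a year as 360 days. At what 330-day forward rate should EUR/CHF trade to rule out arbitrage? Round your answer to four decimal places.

F = S·e^((r_CHF − r_EUR)T) = 1.0954 · e^((0.0657 − 0.0712) × 330/360)
= 1.0954 · e^-0.005042 = 1.0954 × 0.994971
F = 1.0899 CHF per EUR

1.0899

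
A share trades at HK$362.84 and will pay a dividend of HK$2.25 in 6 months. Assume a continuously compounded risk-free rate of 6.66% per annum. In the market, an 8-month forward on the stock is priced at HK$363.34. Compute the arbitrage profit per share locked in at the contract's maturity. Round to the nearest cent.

PV(dividends) I = 2.25·e^(−0.0666·6/12) = 2.1763
Fair forward F* = (S − I)·e^(rT) = (362.84 − 2.1763)·e^0.044400 = 360.6637 × 1.045400 = 377.0378
Market HK$363.34 < fair 377.0378: forward underpriced → reverse cash-and-carry (short the stock, invest proceeds at r, pay the dividends, go long the forward).
Profit at T = |F_mkt − F*| = |363.34 − 377.0378| = HK$13.70 per share

HK$13.70 per share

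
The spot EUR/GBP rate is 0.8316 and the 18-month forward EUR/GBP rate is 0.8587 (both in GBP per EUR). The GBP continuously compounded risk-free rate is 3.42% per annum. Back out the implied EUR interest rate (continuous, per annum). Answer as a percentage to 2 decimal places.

F = S·e^((r_GBP − r_EUR)T) ⇒ r_EUR = r_GBP − ln(F/S)/T
ln(0.8587/0.8316) = 0.032068; /(18/12) = 0.021379
r_EUR = 0.0342 − 0.021379 = 0.012821
r_EUR = 1.28%

1.28%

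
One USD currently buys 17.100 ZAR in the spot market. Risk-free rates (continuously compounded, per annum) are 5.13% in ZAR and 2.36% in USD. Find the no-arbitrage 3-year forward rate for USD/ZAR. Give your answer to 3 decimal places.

18.582

F = S·e^((r_ZAR − r_USD)T) = 17.100 · e^((0.0513 − 0.0236) × 3)
= 17.100 · e^0.083100 = 17.100 × 1.086650
F = 18.582 ZAR per USD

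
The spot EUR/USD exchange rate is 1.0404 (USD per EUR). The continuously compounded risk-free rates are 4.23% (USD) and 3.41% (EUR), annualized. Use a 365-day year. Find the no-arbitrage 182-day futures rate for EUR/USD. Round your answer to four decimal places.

F = S·e^((r_USD − r_EUR)T) = 1.0404 · e^((0.0423 − 0.0341) × 182/365)
= 1.0404 · e^0.004089 = 1.0404 × 1.004097
F = 1.0447 USD per EUR

1.0447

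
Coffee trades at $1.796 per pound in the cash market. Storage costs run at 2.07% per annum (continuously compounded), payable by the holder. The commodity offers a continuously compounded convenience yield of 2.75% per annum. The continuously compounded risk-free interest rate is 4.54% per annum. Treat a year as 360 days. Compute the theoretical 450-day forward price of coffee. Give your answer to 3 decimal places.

Net carry = r + u − y = 0.0454 + 0.0207 − 0.0275 = 0.0386
F = S·e^((r+u−y)T) = 1.796 · e^(0.0386 × 450/360) = 1.796 · e^0.048250
= 1.796 × 1.049433 = $1.885 per pound

$1.885 per pound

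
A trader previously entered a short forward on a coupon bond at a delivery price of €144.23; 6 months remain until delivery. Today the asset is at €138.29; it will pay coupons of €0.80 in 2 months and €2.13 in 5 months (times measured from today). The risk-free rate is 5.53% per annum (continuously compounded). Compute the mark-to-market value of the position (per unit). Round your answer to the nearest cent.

€4.88

PV(remaining coupons) I = 0.80·e^(−0.0553·2/12) + 2.13·e^(−0.0553·5/12) = 2.8741
Current forward F = (S − I)·e^(rT) = (138.29 − 2.8741)·e^(0.0553·6/12) = 135.4159 × 1.028036 = 139.2124
Value (long) = (F − K)·e^(−rT) = (139.2124 − 144.23) × 0.972729 = -4.8808
Short position value = −(long value) = €4.88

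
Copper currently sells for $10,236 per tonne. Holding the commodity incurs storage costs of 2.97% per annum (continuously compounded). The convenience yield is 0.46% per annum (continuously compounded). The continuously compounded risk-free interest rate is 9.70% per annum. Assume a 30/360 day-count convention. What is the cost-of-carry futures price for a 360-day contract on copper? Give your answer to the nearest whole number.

$11,565 per tonne

Net carry = r + u − y = 0.0970 + 0.0297 − 0.0046 = 0.1221
F = S·e^((r+u−y)T) = 10236 · e^(0.1221 × 360/360) = 10236 · e^0.122100
= 10236 × 1.129867 = $11,565 per tonne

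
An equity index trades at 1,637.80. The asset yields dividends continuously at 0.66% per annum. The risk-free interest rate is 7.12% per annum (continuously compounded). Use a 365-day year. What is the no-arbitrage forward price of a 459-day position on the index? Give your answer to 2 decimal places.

F = S·e^((r − q)T) = 1637.80 · e^((0.0712 − 0.0066) × 459/365)
= 1637.80 · e^0.08123671 = 1637.80 × 1.08462761
F = 1,776.40

1,776.40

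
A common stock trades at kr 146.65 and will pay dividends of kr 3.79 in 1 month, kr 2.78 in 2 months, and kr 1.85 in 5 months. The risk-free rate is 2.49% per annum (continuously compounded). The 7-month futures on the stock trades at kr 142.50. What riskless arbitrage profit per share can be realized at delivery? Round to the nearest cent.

PV(dividends) I = 3.79·e^(−0.0249·1/12) + 2.78·e^(−0.0249·2/12) + 1.85·e^(−0.0249·5/12) = 8.3815
Fair futures F* = (S − I)·e^(rT) = (146.65 − 8.3815)·e^0.014525 = 138.2685 × 1.014631 = 140.2915
Market kr 142.50 > fair 140.2915: forward overpriced → cash-and-carry (borrow at r, buy the stock and collect the dividends, short the forward).
Profit at T = |F_mkt − F*| = |142.50 − 140.2915| = kr 2.21 per share

kr 2.21 per share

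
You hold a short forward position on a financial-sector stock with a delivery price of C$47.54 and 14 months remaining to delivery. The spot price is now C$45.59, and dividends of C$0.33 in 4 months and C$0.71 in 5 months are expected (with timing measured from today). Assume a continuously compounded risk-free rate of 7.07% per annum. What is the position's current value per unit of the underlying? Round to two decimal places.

PV(remaining dividends) I = 0.33·e^(−0.0707·4/12) + 0.71·e^(−0.0707·5/12) = 1.0117
Current forward F = (S − I)·e^(rT) = (45.59 − 1.0117)·e^(0.0707·14/12) = 44.5783 × 1.085981 = 48.4112
Value (long) = (F − K)·e^(−rT) = (48.4112 − 47.54) × 0.920827 = 0.8022
Short position value = −(long value) = -C$0.80

-C$0.80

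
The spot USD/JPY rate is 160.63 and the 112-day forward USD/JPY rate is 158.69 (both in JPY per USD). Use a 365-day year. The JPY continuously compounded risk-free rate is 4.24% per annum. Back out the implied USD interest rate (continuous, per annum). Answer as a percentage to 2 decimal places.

F = S·e^((r_JPY − r_USD)T) ⇒ r_USD = r_JPY − ln(F/S)/T
ln(158.69/160.63) = -0.012151; /(112/365) = -0.039599
r_USD = 0.0424 + 0.039599 = 0.081999
r_USD = 8.20%

8.20%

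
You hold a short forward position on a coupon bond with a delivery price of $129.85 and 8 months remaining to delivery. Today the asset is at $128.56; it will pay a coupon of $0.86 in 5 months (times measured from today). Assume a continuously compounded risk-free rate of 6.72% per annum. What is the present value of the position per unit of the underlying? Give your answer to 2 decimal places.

-$3.56

PV(remaining coupons) I = 0.86·e^(−0.0672·5/12) = 0.8363
Current forward F = (S − I)·e^(rT) = (128.56 − 0.8363)·e^(0.0672·8/12) = 127.7237 × 1.045819 = 133.5759
Value (long) = (F − K)·e^(−rT) = (133.5759 − 129.85) × 0.956189 = 3.5627
Short position value = −(long value) = -$3.56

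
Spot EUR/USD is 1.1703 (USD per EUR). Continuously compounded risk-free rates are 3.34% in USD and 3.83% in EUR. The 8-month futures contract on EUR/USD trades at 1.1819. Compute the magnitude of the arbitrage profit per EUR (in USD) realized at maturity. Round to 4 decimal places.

0.0154 per EUR (in USD)

Fair futures: F* = S·e^(carry·T), with carry = (r_USD − r_EUR) = 0.0334 − 0.0383 = -0.0049
F* = 1.1703 · e^(-0.0049 × 8/12) = 1.1703 · e^-0.003267 = 1.1703 × 0.996738 = 1.1665
Market 1.1819 > fair 1.1665: forward overpriced → cash-and-carry (buy spot, short the forward).
At maturity, profit = |F_mkt − F*| = |1.1819 − 1.1665| = 0.0154 per EUR (in USD)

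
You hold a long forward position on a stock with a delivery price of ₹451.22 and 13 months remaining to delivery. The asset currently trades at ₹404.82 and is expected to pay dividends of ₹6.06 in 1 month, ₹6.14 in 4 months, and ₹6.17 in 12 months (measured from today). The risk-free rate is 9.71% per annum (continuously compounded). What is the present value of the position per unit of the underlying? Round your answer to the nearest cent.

PV(remaining dividends) I = 6.06·e^(−0.0971·1/12) + 6.14·e^(−0.0971·4/12) + 6.17·e^(−0.0971·12/12) = 17.5547
Current forward F = (S − I)·e^(rT) = (404.82 − 17.5547)·e^(0.0971·13/12) = 387.2653 × 1.110924 = 430.2223
Value (long) = (F − K)·e^(−rT) = (430.2223 − 451.22) × 0.900152 = -18.9011
Value = -₹18.90

-₹18.90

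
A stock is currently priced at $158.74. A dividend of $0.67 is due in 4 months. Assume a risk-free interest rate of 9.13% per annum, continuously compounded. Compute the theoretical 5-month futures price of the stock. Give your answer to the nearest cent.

PV(dividends) I = 0.67·e^(−0.0913·4/12)
I = 0.6499
F = (S − I)·e^(rT) = (158.74 − 0.6499) · e^(0.0913·5/12)
= 158.0901 · e^0.038042 = 158.0901 × 1.038775 = $164.22

$164.22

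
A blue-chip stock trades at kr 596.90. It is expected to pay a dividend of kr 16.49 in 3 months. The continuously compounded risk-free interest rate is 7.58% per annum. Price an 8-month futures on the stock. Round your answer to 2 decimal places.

PV(dividends) I = 16.49·e^(−0.0758·3/12)
I = 16.1805
F = (S − I)·e^(rT) = (596.90 − 16.1805) · e^(0.0758·8/12)
= 580.7195 · e^0.050533 = 580.7195 × 1.051832 = kr 610.82

kr 610.82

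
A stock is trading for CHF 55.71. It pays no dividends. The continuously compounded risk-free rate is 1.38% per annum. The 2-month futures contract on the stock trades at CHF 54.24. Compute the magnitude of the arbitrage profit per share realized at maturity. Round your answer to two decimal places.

Fair futures: F* = S·e^(carry·T), with carry = r = 0.0138
F* = 55.71 · e^(0.0138 × 2/12) = 55.71 · e^0.002300 = 55.71 × 1.002303 = CHF 55.8383
Market CHF 54.24 < fair CHF 55.8383: forward underpriced → reverse cash-and-carry (short spot, go long the forward).
At maturity, profit = |F_mkt − F*| = |54.24 − 55.8383| = CHF 1.60 per share

CHF 1.60 per share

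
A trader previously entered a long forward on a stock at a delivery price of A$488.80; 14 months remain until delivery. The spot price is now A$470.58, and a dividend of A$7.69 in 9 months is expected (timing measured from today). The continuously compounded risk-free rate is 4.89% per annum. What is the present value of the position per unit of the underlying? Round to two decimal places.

A$1.47

PV(remaining dividends) I = 7.69·e^(−0.0489·9/12) = 7.4131
Current forward F = (S − I)·e^(rT) = (470.58 − 7.4131)·e^(0.0489·14/12) = 463.1669 × 1.058709 = 490.3590
Value (long) = (F − K)·e^(−rT) = (490.3590 − 488.80) × 0.944547 = 1.4725
Value = A$1.47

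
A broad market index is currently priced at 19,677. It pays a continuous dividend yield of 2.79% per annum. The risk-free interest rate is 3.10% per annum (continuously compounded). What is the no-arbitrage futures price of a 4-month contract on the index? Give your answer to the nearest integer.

F = S·e^((r − q)T) = 19677 · e^((0.0310 − 0.0279) × 4/12)
= 19677 · e^0.001033 = 19677 × 1.001034
F = 19,697

19,697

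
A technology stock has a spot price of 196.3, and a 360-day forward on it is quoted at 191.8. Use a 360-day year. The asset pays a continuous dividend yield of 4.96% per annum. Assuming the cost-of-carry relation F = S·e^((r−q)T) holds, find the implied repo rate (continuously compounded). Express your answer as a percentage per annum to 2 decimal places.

From F = S·e^((r−q)T): (r − q) = ln(F/S)/T
ln(191.8/196.3) = ln(0.977076) = -0.023191
(r − q) = -0.023191 / (360/360) = -0.023191
r = ln(F/S)/T + q = -0.023191 + 0.0496 = 0.026409
r = 2.64%

2.64%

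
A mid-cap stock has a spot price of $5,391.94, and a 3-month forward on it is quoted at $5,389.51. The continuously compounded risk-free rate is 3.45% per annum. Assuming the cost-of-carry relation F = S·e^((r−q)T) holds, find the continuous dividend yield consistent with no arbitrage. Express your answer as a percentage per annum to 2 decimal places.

From F = S·e^((r−q)T): (r − q) = ln(F/S)/T
ln(5389.51/5391.94) = ln(0.999549) = -0.000451
(r − q) = -0.000451 / (3/12) = -0.001804
q = r − ln(F/S)/T = 0.0345 + 0.001804 = 0.036304
q = 3.63%

3.63%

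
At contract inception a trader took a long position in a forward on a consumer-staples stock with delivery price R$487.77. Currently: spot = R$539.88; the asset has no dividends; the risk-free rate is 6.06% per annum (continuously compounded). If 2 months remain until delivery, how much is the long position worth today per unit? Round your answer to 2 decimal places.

R$57.01

Current fair forward for the remaining 2 months: F = S·e^(r·T), r = 0.0606
F = 539.88 · e^(0.0606 × 2/12) = 539.88 × 1.010151 = 545.3603
Value of long forward = (F − K)·e^(−rT) = (545.3603 − 487.77) · e^(−0.0606·2/12)
= 57.5903 × 0.989951 = 57.01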